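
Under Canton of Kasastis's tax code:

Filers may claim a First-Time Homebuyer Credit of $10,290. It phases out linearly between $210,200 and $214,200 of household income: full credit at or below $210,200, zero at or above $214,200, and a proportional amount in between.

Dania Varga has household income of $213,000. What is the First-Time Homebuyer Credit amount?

First-Time Homebuyer Credit: $213,000 is $2,800 into a $4,000 phase-out range, leaving 1,200/4,000 of the credit: $10,290 × 1,200/4,000 = $3,087.

$3,087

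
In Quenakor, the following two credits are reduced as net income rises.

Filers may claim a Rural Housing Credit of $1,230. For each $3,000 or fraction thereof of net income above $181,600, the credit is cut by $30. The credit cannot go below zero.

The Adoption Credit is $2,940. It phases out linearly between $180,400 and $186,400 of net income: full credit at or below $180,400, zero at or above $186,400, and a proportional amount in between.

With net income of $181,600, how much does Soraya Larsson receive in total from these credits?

$3,582

Rural Housing Credit: $181,600 is at or below the $181,600 threshold, so the full $1,230 applies.
Adoption Credit: $181,600 is $1,200 into a $6,000 phase-out range, leaving 4,800/6,000 of the credit: $2,940 × 4,800/6,000 = $2,352.
Total: $1,230 + $2,352 = $3,582.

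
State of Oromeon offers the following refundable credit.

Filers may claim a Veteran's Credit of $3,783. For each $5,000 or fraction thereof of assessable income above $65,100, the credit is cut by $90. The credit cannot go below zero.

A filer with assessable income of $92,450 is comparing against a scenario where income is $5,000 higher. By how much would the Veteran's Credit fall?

$90

At $92,450 — income exceeds $65,100 by $27,350, which is 6 full-or-partial $5,000 increments; reduction = 6 × $90 = $540, leaving $3,243.
At $97,450 — income exceeds $65,100 by $32,350, which is 7 full-or-partial $5,000 increments; reduction = 7 × $90 = $630, leaving $3,153.
Lost: $3,243 − $3,153 = $90.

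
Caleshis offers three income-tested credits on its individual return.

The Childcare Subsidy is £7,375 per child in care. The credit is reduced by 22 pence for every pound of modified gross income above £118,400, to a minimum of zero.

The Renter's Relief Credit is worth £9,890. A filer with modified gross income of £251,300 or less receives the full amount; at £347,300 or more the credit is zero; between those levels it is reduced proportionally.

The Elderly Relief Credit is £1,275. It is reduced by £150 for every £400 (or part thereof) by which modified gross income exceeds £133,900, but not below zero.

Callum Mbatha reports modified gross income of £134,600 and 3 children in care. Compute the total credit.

£29,426

Childcare Subsidy: base = 3 × £7,375 = £22,125. 22% of the £16,200 excess over £118,400 is £3,564; credit = £22,125 − £3,564 = £18,561.
Renter's Relief Credit: £134,600 is at or below the £251,300 threshold, so the full £9,890 applies.
Elderly Relief Credit: income exceeds £133,900 by £700, which is 2 full-or-partial £400 increments; reduction = 2 × £150 = £300, leaving £975.
Total: £18,561 + £9,890 + £975 = £29,426.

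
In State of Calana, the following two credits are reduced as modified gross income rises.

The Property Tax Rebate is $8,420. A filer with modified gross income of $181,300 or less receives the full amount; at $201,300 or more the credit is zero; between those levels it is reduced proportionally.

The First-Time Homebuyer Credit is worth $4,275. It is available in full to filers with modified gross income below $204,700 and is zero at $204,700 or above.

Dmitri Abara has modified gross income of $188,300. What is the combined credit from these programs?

$9,748

Property Tax Rebate: $188,300 is $7,000 into a $20,000 phase-out range, leaving 13,000/20,000 of the credit: $8,420 × 13,000/20,000 = $5,473.
First-Time Homebuyer Credit: $188,300 is below the $204,700 cutoff, so the full $4,275 applies.
Total: $5,473 + $4,275 = $9,748.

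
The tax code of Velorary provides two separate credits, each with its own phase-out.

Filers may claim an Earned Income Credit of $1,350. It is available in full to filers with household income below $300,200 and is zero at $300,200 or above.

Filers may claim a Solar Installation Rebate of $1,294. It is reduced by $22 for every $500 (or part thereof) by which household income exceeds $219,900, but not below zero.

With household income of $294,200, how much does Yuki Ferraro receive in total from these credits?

Earned Income Credit: $294,200 is below the $300,200 cutoff, so the full $1,350 applies.
Solar Installation Rebate: income exceeds $219,900 by $74,300 → 149 increments × $22 = $3,278 ≥ base, so the credit is $0.
Total: $1,350 + $0 = $1,350.

$1,350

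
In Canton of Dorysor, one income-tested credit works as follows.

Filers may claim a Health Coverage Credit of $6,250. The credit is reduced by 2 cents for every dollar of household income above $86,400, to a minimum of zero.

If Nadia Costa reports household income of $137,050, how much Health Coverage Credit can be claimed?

Health Coverage Credit: 2% of the $50,650 excess over $86,400 is $1,013; credit = $6,250 − $1,013 = $5,237.

$5,237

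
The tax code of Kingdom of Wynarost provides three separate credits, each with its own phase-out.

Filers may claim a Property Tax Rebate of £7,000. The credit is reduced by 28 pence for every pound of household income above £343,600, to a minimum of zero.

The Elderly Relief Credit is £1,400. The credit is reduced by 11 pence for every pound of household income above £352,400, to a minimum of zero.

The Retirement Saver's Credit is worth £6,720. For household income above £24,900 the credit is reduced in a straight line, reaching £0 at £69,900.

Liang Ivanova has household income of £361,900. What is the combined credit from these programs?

£2,231

Property Tax Rebate: 28% of the £18,300 excess over £343,600 is £5,124; credit = £7,000 − £5,124 = £1,876.
Elderly Relief Credit: 11% of the £9,500 excess over £352,400 is £1,045; credit = £1,400 − £1,045 = £355.
Retirement Saver's Credit: £361,900 is at or above £69,900, so the credit is £0.
Total: £1,876 + £355 + £0 = £2,231.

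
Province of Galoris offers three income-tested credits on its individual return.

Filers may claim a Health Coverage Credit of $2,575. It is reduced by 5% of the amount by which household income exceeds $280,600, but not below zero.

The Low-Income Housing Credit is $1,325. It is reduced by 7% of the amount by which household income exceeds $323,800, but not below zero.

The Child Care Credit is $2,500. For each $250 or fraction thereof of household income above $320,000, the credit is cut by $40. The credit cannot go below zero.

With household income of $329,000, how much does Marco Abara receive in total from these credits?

Health Coverage Credit: 5% of the $48,400 excess over $280,600 is $2,420; credit = $2,575 − $2,420 = $155.
Low-Income Housing Credit: 7% of the $5,200 excess over $323,800 is $364; credit = $1,325 − $364 = $961.
Child Care Credit: income exceeds $320,000 by $9,000, which is 36 full-or-partial $250 increments; reduction = 36 × $40 = $1,440, leaving $1,060.
Total: $155 + $961 + $1,060 = $2,176.

$2,176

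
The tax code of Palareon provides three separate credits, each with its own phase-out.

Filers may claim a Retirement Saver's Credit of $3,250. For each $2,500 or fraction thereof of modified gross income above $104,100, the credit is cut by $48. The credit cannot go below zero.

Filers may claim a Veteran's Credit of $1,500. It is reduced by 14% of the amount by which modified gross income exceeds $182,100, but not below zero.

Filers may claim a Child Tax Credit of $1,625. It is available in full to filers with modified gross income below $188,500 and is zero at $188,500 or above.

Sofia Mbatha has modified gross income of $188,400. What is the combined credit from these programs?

$3,861

Retirement Saver's Credit: income exceeds $104,100 by $84,300, which is 34 full-or-partial $2,500 increments; reduction = 34 × $48 = $1,632, leaving $1,618.
Veteran's Credit: 14% of the $6,300 excess over $182,100 is $882; credit = $1,500 − $882 = $618.
Child Tax Credit: $188,400 is below the $188,500 cutoff, so the full $1,625 applies.
Total: $1,618 + $618 + $1,625 = $3,861.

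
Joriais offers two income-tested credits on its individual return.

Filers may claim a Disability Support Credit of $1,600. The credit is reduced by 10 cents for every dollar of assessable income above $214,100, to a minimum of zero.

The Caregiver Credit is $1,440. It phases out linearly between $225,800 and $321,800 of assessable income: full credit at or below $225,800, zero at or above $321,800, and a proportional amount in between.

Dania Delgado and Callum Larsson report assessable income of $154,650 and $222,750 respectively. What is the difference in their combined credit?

$865

Dania ($154,650): Disability Support Credit: $154,650 is at or below the $214,100 threshold, so the full $1,600 applies. Caregiver Credit: $154,650 is at or below the $225,800 threshold, so the full $1,440 applies. total $1,600 + $1,440 = $3,040
Callum ($222,750): Disability Support Credit: 10% of the $8,650 excess over $214,100 is $865; credit = $1,600 − $865 = $735. Caregiver Credit: $222,750 is at or below the $225,800 threshold, so the full $1,440 applies. total $735 + $1,440 = $2,175
Difference: |$3,040 − $2,175| = $865.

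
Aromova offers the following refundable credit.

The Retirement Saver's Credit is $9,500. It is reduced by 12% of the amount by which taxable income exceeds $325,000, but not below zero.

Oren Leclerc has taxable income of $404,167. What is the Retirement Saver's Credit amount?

Retirement Saver's Credit: 12% of the $79,167 excess over $325,000 is $9,500.04 ≥ base, so the credit is $0.

$0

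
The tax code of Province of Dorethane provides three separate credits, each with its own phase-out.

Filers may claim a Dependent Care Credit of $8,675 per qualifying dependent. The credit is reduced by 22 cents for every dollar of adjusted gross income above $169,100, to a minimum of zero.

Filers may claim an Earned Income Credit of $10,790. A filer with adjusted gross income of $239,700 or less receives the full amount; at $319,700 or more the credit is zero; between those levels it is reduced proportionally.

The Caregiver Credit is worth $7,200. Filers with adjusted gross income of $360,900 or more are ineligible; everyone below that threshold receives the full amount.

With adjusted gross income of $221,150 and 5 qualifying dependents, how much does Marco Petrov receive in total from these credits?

$49,914

Dependent Care Credit: base = 5 × $8,675 = $43,375. 22% of the $52,050 excess over $169,100 is $11,451; credit = $43,375 − $11,451 = $31,924.
Earned Income Credit: $221,150 is at or below the $239,700 threshold, so the full $10,790 applies.
Caregiver Credit: $221,150 is below the $360,900 cutoff, so the full $7,200 applies.
Total: $31,924 + $10,790 + $7,200 = $49,914.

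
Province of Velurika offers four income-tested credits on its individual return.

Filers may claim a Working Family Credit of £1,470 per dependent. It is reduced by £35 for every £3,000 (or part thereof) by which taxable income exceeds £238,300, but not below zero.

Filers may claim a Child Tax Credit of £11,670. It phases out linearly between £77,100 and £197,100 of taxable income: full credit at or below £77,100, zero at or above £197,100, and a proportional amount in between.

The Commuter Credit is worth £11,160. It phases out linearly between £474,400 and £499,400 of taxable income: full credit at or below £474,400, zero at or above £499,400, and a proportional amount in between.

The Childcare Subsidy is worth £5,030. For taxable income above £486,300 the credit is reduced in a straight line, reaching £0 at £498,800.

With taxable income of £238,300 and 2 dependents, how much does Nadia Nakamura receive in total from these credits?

£19,130

Working Family Credit: base = 2 × £1,470 = £2,940. £238,300 is at or below the £238,300 threshold, so the full £2,940 applies.
Child Tax Credit: £238,300 is at or above £197,100, so the credit is £0.
Commuter Credit: £238,300 is at or below the £474,400 threshold, so the full £11,160 applies.
Childcare Subsidy: £238,300 is at or below the £486,300 threshold, so the full £5,030 applies.
Total: £2,940 + £0 + £11,160 + £5,030 = £19,130.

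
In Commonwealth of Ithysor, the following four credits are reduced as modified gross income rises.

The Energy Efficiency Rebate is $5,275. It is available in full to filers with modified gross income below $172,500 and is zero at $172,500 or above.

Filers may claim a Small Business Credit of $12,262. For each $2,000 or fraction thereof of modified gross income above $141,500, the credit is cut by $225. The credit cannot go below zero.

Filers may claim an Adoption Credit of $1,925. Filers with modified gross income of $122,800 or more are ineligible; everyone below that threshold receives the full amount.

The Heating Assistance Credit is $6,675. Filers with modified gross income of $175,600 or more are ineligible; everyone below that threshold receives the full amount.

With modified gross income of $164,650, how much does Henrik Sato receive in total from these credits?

$21,512

Energy Efficiency Rebate: $164,650 is below the $172,500 cutoff, so the full $5,275 applies.
Small Business Credit: income exceeds $141,500 by $23,150, which is 12 full-or-partial $2,000 increments; reduction = 12 × $225 = $2,700, leaving $9,562.
Adoption Credit: $164,650 meets or exceeds the $122,800 cutoff, so the credit is $0.
Heating Assistance Credit: $164,650 is below the $175,600 cutoff, so the full $6,675 applies.
Total: $5,275 + $9,562 + $0 + $6,675 = $21,512.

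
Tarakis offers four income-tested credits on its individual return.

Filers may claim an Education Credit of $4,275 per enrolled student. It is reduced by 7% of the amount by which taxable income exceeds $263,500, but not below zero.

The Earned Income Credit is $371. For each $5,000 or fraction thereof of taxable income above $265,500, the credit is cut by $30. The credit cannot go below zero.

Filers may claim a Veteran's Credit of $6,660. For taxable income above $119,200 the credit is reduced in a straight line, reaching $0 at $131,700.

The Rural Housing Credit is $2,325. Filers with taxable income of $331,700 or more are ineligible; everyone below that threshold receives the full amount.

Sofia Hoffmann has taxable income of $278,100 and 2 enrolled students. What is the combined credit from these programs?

$10,134

Education Credit: base = 2 × $4,275 = $8,550. 7% of the $14,600 excess over $263,500 is $1,022; credit = $8,550 − $1,022 = $7,528.
Earned Income Credit: income exceeds $265,500 by $12,600, which is 3 full-or-partial $5,000 increments; reduction = 3 × $30 = $90, leaving $281.
Veteran's Credit: $278,100 is at or above $131,700, so the credit is $0.
Rural Housing Credit: $278,100 is below the $331,700 cutoff, so the full $2,325 applies.
Total: $7,528 + $281 + $0 + $2,325 = $10,134.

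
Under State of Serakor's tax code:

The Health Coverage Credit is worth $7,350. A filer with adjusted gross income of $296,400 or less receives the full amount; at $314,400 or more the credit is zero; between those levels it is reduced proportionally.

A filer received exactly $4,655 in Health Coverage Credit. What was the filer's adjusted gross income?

$303,000

$4,655 is 4,655/7,350 of the full $7,350, so 2,695/7,350 of the $18,000 range has been used: income = $296,400 + $18,000 × 2,695/7,350 = $303,000.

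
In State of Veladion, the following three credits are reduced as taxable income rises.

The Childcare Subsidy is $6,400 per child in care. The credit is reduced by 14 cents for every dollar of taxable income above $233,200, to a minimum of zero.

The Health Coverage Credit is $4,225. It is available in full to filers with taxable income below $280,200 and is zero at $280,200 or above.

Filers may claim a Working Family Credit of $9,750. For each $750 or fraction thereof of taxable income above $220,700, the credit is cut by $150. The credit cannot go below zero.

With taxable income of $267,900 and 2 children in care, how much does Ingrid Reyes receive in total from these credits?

Childcare Subsidy: base = 2 × $6,400 = $12,800. 14% of the $34,700 excess over $233,200 is $4,858; credit = $12,800 − $4,858 = $7,942.
Health Coverage Credit: $267,900 is below the $280,200 cutoff, so the full $4,225 applies.
Working Family Credit: income exceeds $220,700 by $47,200, which is 63 full-or-partial $750 increments; reduction = 63 × $150 = $9,450, leaving $300.
Total: $7,942 + $4,225 + $300 = $12,467.

$12,467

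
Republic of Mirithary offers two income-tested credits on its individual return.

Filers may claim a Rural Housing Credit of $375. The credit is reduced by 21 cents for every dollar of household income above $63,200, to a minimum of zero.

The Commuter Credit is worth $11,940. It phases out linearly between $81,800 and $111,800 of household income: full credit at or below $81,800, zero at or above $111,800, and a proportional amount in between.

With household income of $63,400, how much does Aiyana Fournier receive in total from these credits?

$12,273

Rural Housing Credit: 21% of the $200 excess over $63,200 is $42; credit = $375 − $42 = $333.
Commuter Credit: $63,400 is at or below the $81,800 threshold, so the full $11,940 applies.
Total: $333 + $11,940 = $12,273.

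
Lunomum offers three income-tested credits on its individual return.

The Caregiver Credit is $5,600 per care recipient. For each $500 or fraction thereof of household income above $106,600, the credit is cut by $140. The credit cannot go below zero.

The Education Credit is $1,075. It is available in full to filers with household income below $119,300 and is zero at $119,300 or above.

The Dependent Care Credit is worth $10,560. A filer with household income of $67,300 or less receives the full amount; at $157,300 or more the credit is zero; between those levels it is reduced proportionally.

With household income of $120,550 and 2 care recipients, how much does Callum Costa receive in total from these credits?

$11,592

Caregiver Credit: base = 2 × $5,600 = $11,200. income exceeds $106,600 by $13,950, which is 28 full-or-partial $500 increments; reduction = 28 × $140 = $3,920, leaving $7,280.
Education Credit: $120,550 meets or exceeds the $119,300 cutoff, so the credit is $0.
Dependent Care Credit: $120,550 is $53,250 into a $90,000 phase-out range, leaving 36,750/90,000 of the credit: $10,560 × 36,750/90,000 = $4,312.
Total: $7,280 + $0 + $4,312 = $11,592.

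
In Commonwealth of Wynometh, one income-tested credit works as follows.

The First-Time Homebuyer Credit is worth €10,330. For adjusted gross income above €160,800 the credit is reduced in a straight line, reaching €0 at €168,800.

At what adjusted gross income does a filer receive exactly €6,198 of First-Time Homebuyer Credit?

€164,000

€6,198 is 6,198/10,330 of the full €10,330, so 4,132/10,330 of the €8,000 range has been used: income = €160,800 + €8,000 × 4,132/10,330 = €164,000.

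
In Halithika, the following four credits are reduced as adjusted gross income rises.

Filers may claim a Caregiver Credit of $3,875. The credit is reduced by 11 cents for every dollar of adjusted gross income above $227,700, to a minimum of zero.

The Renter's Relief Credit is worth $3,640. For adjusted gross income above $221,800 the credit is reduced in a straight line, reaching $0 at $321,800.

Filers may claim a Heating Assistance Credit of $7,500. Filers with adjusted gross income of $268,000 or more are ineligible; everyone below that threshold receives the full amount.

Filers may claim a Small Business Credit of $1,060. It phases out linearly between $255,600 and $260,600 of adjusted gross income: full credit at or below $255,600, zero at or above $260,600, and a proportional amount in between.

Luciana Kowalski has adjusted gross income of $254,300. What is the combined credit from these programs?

Caregiver Credit: 11% of the $26,600 excess over $227,700 is $2,926; credit = $3,875 − $2,926 = $949.
Renter's Relief Credit: $254,300 is $32,500 into a $100,000 phase-out range, leaving 67,500/100,000 of the credit: $3,640 × 67,500/100,000 = $2,457.
Heating Assistance Credit: $254,300 is below the $268,000 cutoff, so the full $7,500 applies.
Small Business Credit: $254,300 is at or below the $255,600 threshold, so the full $1,060 applies.
Total: $949 + $2,457 + $7,500 + $1,060 = $11,966.

$11,966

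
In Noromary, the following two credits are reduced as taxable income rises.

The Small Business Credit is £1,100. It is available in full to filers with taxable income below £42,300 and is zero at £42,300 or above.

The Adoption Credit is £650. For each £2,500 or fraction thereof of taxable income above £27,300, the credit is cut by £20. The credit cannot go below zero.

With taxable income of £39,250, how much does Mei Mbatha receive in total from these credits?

£1,650

Small Business Credit: £39,250 is below the £42,300 cutoff, so the full £1,100 applies.
Adoption Credit: income exceeds £27,300 by £11,950, which is 5 full-or-partial £2,500 increments; reduction = 5 × £20 = £100, leaving £550.
Total: £1,100 + £550 = £1,650.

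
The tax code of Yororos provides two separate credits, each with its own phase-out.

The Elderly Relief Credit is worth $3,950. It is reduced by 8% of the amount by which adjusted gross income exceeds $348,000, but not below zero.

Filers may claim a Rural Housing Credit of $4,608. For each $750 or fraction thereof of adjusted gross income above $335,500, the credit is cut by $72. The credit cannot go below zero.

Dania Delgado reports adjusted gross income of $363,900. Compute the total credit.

$4,550

Elderly Relief Credit: 8% of the $15,900 excess over $348,000 is $1,272; credit = $3,950 − $1,272 = $2,678.
Rural Housing Credit: income exceeds $335,500 by $28,400, which is 38 full-or-partial $750 increments; reduction = 38 × $72 = $2,736, leaving $1,872.
Total: $2,678 + $1,872 = $4,550.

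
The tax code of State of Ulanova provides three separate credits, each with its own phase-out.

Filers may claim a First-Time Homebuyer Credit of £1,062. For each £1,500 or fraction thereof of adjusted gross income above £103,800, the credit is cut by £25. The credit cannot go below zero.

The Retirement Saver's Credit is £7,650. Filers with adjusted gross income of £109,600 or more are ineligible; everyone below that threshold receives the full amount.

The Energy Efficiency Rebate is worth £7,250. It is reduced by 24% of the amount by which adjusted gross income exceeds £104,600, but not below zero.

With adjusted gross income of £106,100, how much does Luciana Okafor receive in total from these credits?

£15,552

First-Time Homebuyer Credit: income exceeds £103,800 by £2,300, which is 2 full-or-partial £1,500 increments; reduction = 2 × £25 = £50, leaving £1,012.
Retirement Saver's Credit: £106,100 is below the £109,600 cutoff, so the full £7,650 applies.
Energy Efficiency Rebate: 24% of the £1,500 excess over £104,600 is £360; credit = £7,250 − £360 = £6,890.
Total: £1,012 + £7,650 + £6,890 = £15,552.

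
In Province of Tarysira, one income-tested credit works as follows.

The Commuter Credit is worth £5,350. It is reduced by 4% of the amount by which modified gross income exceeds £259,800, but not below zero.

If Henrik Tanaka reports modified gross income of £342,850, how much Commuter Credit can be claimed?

£2,028

Commuter Credit: 4% of the £83,050 excess over £259,800 is £3,322; credit = £5,350 − £3,322 = £2,028.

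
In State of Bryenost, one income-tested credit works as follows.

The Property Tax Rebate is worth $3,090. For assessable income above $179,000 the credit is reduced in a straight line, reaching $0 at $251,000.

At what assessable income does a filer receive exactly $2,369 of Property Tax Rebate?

$2,369 is 2,369/3,090 of the full $3,090, so 721/3,090 of the $72,000 range has been used: income = $179,000 + $72,000 × 721/3,090 = $195,800.

$195,800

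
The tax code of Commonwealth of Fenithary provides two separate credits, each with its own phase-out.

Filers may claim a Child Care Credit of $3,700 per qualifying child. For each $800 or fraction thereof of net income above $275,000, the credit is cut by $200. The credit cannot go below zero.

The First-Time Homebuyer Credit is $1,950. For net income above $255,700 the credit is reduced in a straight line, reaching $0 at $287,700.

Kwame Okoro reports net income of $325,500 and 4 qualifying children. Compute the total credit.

$2,000

Child Care Credit: base = 4 × $3,700 = $14,800. income exceeds $275,000 by $50,500, which is 64 full-or-partial $800 increments; reduction = 64 × $200 = $12,800, leaving $2,000.
First-Time Homebuyer Credit: $325,500 is at or above $287,700, so the credit is $0.
Total: $2,000 + $0 = $2,000.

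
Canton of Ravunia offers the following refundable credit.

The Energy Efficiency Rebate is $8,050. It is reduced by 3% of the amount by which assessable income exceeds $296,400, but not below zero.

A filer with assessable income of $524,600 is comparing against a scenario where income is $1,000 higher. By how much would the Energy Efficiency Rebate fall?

$30

At $524,600 — 3% of the $228,200 excess over $296,400 is $6,846; credit = $8,050 − $6,846 = $1,204.
At $525,600 — 3% of the $229,200 excess over $296,400 is $6,876; credit = $8,050 − $6,876 = $1,174.
Lost: $1,204 − $1,174 = $30.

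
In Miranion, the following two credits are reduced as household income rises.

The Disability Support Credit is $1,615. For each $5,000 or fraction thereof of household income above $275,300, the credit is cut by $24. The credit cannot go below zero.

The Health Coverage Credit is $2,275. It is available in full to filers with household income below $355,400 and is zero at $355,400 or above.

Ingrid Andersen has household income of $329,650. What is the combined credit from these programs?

Disability Support Credit: income exceeds $275,300 by $54,350, which is 11 full-or-partial $5,000 increments; reduction = 11 × $24 = $264, leaving $1,351.
Health Coverage Credit: $329,650 is below the $355,400 cutoff, so the full $2,275 applies.
Total: $1,351 + $2,275 = $3,626.

$3,626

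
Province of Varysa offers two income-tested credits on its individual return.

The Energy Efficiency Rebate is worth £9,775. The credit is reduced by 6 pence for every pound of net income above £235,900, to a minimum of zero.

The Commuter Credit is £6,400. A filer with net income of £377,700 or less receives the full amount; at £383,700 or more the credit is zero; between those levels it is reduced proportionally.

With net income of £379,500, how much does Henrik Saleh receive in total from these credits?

£5,639

Energy Efficiency Rebate: 6% of the £143,600 excess over £235,900 is £8,616; credit = £9,775 − £8,616 = £1,159.
Commuter Credit: £379,500 is £1,800 into a £6,000 phase-out range, leaving 4,200/6,000 of the credit: £6,400 × 4,200/6,000 = £4,480.
Total: £1,159 + £4,480 = £5,639.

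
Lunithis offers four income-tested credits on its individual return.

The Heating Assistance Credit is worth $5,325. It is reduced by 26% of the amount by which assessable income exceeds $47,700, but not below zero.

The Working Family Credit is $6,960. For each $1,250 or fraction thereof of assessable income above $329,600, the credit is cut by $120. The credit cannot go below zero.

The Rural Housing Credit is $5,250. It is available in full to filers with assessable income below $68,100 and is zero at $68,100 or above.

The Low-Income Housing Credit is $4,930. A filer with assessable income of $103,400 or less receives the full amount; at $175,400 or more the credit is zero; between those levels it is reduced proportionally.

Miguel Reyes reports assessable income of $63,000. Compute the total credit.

$18,487

Heating Assistance Credit: 26% of the $15,300 excess over $47,700 is $3,978; credit = $5,325 − $3,978 = $1,347.
Working Family Credit: $63,000 is at or below the $329,600 threshold, so the full $6,960 applies.
Rural Housing Credit: $63,000 is below the $68,100 cutoff, so the full $5,250 applies.
Low-Income Housing Credit: $63,000 is at or below the $103,400 threshold, so the full $4,930 applies.
Total: $1,347 + $6,960 + $5,250 + $4,930 = $18,487.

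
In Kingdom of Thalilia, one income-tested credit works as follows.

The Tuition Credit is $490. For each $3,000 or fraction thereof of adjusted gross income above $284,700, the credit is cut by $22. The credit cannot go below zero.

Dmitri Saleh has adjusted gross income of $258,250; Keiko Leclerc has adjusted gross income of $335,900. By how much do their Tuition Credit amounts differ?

Dmitri ($258,250): Tuition Credit: $258,250 is at or below the $284,700 threshold, so the full $490 applies.
Keiko ($335,900): Tuition Credit: income exceeds $284,700 by $51,200, which is 18 full-or-partial $3,000 increments; reduction = 18 × $22 = $396, leaving $94.
Difference: |$490 − $94| = $396.

$396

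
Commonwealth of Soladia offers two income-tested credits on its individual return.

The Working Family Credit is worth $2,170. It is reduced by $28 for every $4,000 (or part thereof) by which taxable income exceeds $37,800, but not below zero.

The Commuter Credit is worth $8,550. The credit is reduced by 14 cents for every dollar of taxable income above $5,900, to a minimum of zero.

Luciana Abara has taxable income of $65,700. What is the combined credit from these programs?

Working Family Credit: income exceeds $37,800 by $27,900, which is 7 full-or-partial $4,000 increments; reduction = 7 × $28 = $196, leaving $1,974.
Commuter Credit: 14% of the $59,800 excess over $5,900 is $8,372; credit = $8,550 − $8,372 = $178.
Total: $1,974 + $178 = $2,152.

$2,152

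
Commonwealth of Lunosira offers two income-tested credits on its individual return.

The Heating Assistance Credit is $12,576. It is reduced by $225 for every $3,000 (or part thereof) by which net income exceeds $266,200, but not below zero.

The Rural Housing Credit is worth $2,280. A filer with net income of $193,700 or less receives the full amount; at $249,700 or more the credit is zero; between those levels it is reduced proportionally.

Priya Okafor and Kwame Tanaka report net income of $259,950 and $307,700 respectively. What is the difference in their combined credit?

$3,150

Priya ($259,950): Heating Assistance Credit: $259,950 is at or below the $266,200 threshold, so the full $12,576 applies. Rural Housing Credit: $259,950 is at or above $249,700, so the credit is $0. total $12,576 + $0 = $12,576
Kwame ($307,700): Heating Assistance Credit: income exceeds $266,200 by $41,500, which is 14 full-or-partial $3,000 increments; reduction = 14 × $225 = $3,150, leaving $9,426. Rural Housing Credit: $307,700 is at or above $249,700, so the credit is $0. total $9,426 + $0 = $9,426
Difference: |$12,576 − $9,426| = $3,150.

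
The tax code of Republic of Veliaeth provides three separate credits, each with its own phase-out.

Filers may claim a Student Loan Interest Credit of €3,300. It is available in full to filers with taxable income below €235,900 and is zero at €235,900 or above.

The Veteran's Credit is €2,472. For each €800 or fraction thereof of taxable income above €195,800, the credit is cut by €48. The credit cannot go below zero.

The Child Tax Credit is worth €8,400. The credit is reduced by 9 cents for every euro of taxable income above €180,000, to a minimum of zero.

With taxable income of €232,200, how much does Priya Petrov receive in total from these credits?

Student Loan Interest Credit: €232,200 is below the €235,900 cutoff, so the full €3,300 applies.
Veteran's Credit: income exceeds €195,800 by €36,400, which is 46 full-or-partial €800 increments; reduction = 46 × €48 = €2,208, leaving €264.
Child Tax Credit: 9% of the €52,200 excess over €180,000 is €4,698; credit = €8,400 − €4,698 = €3,702.
Total: €3,300 + €264 + €3,702 = €7,266.

€7,266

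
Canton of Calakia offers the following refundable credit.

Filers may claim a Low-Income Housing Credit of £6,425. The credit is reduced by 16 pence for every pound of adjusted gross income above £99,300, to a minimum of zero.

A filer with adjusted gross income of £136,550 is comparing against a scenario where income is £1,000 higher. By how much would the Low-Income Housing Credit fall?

At £136,550 — 16% of the £37,250 excess over £99,300 is £5,960; credit = £6,425 − £5,960 = £465.
At £137,550 — 16% of the £38,250 excess over £99,300 is £6,120; credit = £6,425 − £6,120 = £305.
Lost: £465 − £305 = £160.

£160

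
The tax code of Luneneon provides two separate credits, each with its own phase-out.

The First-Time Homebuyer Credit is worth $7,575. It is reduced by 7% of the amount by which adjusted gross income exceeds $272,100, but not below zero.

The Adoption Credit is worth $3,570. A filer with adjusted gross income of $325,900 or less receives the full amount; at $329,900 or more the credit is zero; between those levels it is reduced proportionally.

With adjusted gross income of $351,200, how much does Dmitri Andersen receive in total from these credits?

$2,038

First-Time Homebuyer Credit: 7% of the $79,100 excess over $272,100 is $5,537; credit = $7,575 − $5,537 = $2,038.
Adoption Credit: $351,200 is at or above $329,900, so the credit is $0.
Total: $2,038 + $0 = $2,038.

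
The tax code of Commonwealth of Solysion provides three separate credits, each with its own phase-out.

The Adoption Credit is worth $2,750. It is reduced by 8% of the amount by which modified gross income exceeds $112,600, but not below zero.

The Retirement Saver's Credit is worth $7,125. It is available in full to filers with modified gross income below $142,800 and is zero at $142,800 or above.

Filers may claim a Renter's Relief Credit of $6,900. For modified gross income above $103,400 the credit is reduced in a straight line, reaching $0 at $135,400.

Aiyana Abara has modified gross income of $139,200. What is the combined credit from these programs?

Adoption Credit: 8% of the $26,600 excess over $112,600 is $2,128; credit = $2,750 − $2,128 = $622.
Retirement Saver's Credit: $139,200 is below the $142,800 cutoff, so the full $7,125 applies.
Renter's Relief Credit: $139,200 is at or above $135,400, so the credit is $0.
Total: $622 + $7,125 + $0 = $7,747.

$7,747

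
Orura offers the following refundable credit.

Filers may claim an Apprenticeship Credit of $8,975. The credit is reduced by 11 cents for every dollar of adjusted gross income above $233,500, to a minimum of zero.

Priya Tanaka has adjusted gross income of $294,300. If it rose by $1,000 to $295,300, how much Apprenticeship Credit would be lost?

At $294,300 — 11% of the $60,800 excess over $233,500 is $6,688; credit = $8,975 − $6,688 = $2,287.
At $295,300 — 11% of the $61,800 excess over $233,500 is $6,798; credit = $8,975 − $6,798 = $2,177.
Lost: $2,287 − $2,177 = $110.

$110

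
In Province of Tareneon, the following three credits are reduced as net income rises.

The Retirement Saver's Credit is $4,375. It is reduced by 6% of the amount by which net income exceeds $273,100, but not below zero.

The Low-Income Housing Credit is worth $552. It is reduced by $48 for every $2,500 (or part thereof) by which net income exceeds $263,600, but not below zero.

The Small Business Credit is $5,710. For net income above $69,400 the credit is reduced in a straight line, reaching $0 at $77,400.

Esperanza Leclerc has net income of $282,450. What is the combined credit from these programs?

Retirement Saver's Credit: 6% of the $9,350 excess over $273,100 is $561; credit = $4,375 − $561 = $3,814.
Low-Income Housing Credit: income exceeds $263,600 by $18,850, which is 8 full-or-partial $2,500 increments; reduction = 8 × $48 = $384, leaving $168.
Small Business Credit: $282,450 is at or above $77,400, so the credit is $0.
Total: $3,814 + $168 + $0 = $3,982.

$3,982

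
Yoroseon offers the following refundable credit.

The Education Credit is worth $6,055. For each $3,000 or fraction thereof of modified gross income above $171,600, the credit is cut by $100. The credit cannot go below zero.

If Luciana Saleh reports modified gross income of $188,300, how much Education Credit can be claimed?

Education Credit: income exceeds $171,600 by $16,700, which is 6 full-or-partial $3,000 increments; reduction = 6 × $100 = $600, leaving $5,455.

$5,455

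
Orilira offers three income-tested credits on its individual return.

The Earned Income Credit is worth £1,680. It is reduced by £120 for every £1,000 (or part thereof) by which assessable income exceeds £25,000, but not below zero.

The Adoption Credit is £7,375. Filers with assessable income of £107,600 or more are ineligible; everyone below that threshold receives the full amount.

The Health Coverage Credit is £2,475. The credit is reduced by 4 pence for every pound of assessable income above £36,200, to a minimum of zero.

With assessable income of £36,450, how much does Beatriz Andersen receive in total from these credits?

£10,080

Earned Income Credit: income exceeds £25,000 by £11,450, which is 12 full-or-partial £1,000 increments; reduction = 12 × £120 = £1,440, leaving £240.
Adoption Credit: £36,450 is below the £107,600 cutoff, so the full £7,375 applies.
Health Coverage Credit: 4% of the £250 excess over £36,200 is £10; credit = £2,475 − £10 = £2,465.
Total: £240 + £7,375 + £2,465 = £10,080.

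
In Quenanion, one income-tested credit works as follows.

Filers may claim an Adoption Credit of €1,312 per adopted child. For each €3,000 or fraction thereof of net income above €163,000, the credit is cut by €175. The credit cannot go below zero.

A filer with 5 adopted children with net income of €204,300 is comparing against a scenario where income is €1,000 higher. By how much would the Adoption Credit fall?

€175

At €204,300 — base = 5 × €1,312 = €6,560. income exceeds €163,000 by €41,300, which is 14 full-or-partial €3,000 increments; reduction = 14 × €175 = €2,450, leaving €4,110.
At €205,300 — base = 5 × €1,312 = €6,560. income exceeds €163,000 by €42,300, which is 15 full-or-partial €3,000 increments; reduction = 15 × €175 = €2,625, leaving €3,935.
Lost: €4,110 − €3,935 = €175.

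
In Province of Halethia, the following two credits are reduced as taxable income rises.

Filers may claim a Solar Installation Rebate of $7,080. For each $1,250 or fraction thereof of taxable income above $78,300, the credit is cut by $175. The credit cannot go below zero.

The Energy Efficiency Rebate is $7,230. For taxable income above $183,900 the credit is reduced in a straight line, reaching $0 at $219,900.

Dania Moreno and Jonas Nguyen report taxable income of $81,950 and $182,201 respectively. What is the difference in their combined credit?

$6,555

Dania ($81,950): Solar Installation Rebate: income exceeds $78,300 by $3,650, which is 3 full-or-partial $1,250 increments; reduction = 3 × $175 = $525, leaving $6,555. Energy Efficiency Rebate: $81,950 is at or below the $183,900 threshold, so the full $7,230 applies. total $6,555 + $7,230 = $13,785
Jonas ($182,201): Solar Installation Rebate: income exceeds $78,300 by $103,901 → 84 increments × $175 = $14,700 ≥ base, so the credit is $0. Energy Efficiency Rebate: $182,201 is at or below the $183,900 threshold, so the full $7,230 applies. total $0 + $7,230 = $7,230
Difference: |$13,785 − $7,230| = $6,555.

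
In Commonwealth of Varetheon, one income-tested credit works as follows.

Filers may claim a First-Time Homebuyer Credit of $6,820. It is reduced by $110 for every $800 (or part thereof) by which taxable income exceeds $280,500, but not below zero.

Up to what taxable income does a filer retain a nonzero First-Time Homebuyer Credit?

After 61 increments the reduction is 61 × $110 = $6,710, leaving $110; one more increment wipes it out. Increment 61 ends at excess 61 × $800 = $48,800, so the highest qualifying income is $280,500 + $48,800 = $329,300.

$329,300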